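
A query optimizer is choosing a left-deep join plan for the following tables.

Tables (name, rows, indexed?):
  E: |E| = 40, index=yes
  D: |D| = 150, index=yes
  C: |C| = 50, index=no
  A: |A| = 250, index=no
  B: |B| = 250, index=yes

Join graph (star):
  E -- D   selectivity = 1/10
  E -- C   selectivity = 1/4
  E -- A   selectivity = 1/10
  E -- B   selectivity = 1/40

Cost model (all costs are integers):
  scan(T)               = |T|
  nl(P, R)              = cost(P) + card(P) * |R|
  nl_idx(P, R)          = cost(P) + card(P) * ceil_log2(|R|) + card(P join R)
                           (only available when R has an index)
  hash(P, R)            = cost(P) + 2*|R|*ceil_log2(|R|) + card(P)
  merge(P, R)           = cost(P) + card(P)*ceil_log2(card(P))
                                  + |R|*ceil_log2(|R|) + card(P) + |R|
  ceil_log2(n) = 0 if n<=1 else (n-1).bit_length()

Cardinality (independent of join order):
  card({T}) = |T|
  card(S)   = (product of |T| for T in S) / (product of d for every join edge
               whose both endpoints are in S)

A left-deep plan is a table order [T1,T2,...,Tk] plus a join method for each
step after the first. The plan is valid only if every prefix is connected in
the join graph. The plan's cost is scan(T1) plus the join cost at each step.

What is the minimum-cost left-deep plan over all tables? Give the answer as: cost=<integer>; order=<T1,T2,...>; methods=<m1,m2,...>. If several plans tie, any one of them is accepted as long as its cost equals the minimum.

cost=57860; order=E,B,C,D,A; methods=nl_idx,hash,hash,hash

Selinger DP (subsets sized 1..n):
  {E}: scan cost=40, card=40
  {D}: scan cost=150, card=150
  {C}: scan cost=50, card=50
  {A}: scan cost=250, card=250
  {B}: scan cost=250, card=250
  {DE}: card=600; try (E,hash)→780, (D,nl_idx)→960, (E,nl_idx)→1650, (D,merge)→1670, (E,merge)→1780, (D,hash)→2480 …(+2); best=780 via (E,hash)
  {CE}: card=500; try (E,hash)→580, (C,merge)→670, (E,merge)→680, (C,hash)→680, (E,nl_idx)→850, (C,nl)→2040 …(+1); best=580 via (E,hash)
  {AE}: card=1000; try (E,hash)→980, (A,merge)→2570, (E,nl_idx)→2750, (E,merge)→2780, (A,hash)→4080, (A,nl)→10040 …(+1); best=980 via (E,hash)
  {BE}: card=250; try (B,nl_idx)→610, (E,hash)→980, (E,nl_idx)→2000, (B,merge)→2570, (E,merge)→2780, (B,hash)→4080 …(+2); best=610 via (B,nl_idx)
  {CDE}: card=7500; try (C,hash)→1980, (D,hash)→3480, (D,merge)→6930, (C,merge)→7730, (D,nl_idx)→12080, (C,nl)→30780 …(+1); best=1980 via (C,hash)
  {ADE}: card=15000; try (D,hash)→4380, (A,hash)→5380, (A,merge)→9630, (D,merge)→13330, (D,nl_idx)→23980, (A,nl)→150780 …(+1); best=4380 via (D,hash)
  {BDE}: card=3750; try (D,hash)→3260, (D,merge)→4210, (B,hash)→5380, (D,nl_idx)→6360, (B,nl_idx)→9330, (B,merge)→9630 …(+2); best=3260 via (D,hash)
  {ACE}: card=12500; try (C,hash)→2580, (A,hash)→5080, (A,merge)→7830, (C,merge)→12330, (C,nl)→50980, (A,nl)→125580; best=2580 via (C,hash)
  {BCE}: card=3125; try (C,hash)→1460, (C,merge)→3210, (B,hash)→5080, (B,nl_idx)→7705, (B,merge)→7830, (C,nl)→13110 …(+1); best=1460 via (C,hash)
  {ABE}: card=6250; try (A,hash)→4860, (A,merge)→5110, (B,hash)→5980, (B,merge)→14230, (B,nl_idx)→15230, (A,nl)→63110 …(+1); best=4860 via (A,hash)
  {ACDE}: card=187500; try (A,hash)→13480, (D,hash)→17480, (C,hash)→19980, (A,merge)→109230, (D,merge)→191430, (C,merge)→229730 …(+4); best=13480 via (A,hash)
  {BCDE}: card=46875; try (D,hash)→6985, (C,hash)→7610, (B,hash)→13480, (D,merge)→43435, (C,merge)→52360, (D,nl_idx)→73335 …(+5); best=6985 via (D,hash)
  {ABDE}: card=93750; try (A,hash)→11010, (D,hash)→13510, (B,hash)→23380, (A,merge)→54260, (D,merge)→93710, (D,nl_idx)→148610 …(+5); best=11010 via (A,hash)
  {ABCE}: card=78125; try (A,hash)→8585, (C,hash)→11710, (B,hash)→19080, (A,merge)→44335, (C,merge)→92710, (B,nl_idx)→180705 …(+4); best=8585 via (A,hash)
  {ABCDE}: card=1171875; try (A,hash)→57860, (D,hash)→89110, (C,hash)→105360, (B,hash)→204980, (A,merge)→806110, (D,merge)→1416185 …(+8); best=57860 via (A,hash)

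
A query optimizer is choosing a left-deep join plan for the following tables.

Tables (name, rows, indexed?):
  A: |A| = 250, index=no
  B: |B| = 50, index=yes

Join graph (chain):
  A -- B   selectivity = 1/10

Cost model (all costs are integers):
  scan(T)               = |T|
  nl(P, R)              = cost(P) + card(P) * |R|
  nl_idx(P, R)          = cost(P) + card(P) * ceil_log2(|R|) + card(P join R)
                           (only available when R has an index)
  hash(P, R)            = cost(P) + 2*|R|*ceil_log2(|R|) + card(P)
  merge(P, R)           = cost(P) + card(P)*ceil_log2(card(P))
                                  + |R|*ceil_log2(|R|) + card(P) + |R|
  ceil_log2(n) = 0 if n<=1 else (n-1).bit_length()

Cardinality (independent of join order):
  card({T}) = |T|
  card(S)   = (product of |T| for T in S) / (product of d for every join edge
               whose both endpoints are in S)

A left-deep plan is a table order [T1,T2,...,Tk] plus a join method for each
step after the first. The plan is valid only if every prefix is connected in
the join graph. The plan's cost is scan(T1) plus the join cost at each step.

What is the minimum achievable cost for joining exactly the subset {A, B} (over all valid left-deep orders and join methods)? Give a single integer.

Selinger DP over subsets of {A,B}:
  {A}: scan cost=250, card=250
  {B}: scan cost=50, card=50
  {AB}: card=1250; try (B,hash)→1100, (A,merge)→2650, (B,merge)→2850, (B,nl_idx)→3000, (A,hash)→4100, (A,nl)→12550 …(+1); best=1100 via (B,hash)

1100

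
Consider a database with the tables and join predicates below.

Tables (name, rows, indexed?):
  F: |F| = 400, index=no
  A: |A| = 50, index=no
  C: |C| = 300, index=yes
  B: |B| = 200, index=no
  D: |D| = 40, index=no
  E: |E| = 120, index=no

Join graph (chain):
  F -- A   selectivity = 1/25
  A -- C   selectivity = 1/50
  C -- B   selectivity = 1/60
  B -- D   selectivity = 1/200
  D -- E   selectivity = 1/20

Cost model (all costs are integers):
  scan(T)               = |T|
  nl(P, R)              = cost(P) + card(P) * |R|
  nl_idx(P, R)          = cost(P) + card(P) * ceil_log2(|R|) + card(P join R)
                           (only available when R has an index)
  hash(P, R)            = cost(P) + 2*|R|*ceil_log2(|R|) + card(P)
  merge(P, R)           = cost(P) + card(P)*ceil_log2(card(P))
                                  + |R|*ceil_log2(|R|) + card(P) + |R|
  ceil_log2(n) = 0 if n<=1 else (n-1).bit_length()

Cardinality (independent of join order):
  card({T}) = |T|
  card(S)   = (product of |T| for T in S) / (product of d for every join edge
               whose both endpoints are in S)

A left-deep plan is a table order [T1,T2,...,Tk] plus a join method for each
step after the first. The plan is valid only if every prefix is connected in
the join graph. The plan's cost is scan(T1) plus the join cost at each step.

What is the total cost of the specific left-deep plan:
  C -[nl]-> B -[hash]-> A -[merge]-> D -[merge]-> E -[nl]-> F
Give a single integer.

555940

step 1: scan C: cost=300, card=300
step 2: join B via nl
    card(P join B) = 300*200/(60) = 1000
    cost = 300 + 300*200 = 60300
step 3: join A via hash
    card(P join A) = 1000*50/(50) = 1000
    cost = 60300 + 2*50*6 + 1000 = 61900
step 4: join D via merge
    card(P join D) = 1000*40/(200) = 200
    cost = 61900 + 1000*10 + 40*6 + 1000 + 40 = 73180
step 5: join E via merge
    card(P join E) = 200*120/(20) = 1200
    cost = 73180 + 200*8 + 120*7 + 200 + 120 = 75940
step 6: join F via nl
    card(P join F) = 1200*400/(25) = 19200
    cost = 75940 + 1200*400 = 555940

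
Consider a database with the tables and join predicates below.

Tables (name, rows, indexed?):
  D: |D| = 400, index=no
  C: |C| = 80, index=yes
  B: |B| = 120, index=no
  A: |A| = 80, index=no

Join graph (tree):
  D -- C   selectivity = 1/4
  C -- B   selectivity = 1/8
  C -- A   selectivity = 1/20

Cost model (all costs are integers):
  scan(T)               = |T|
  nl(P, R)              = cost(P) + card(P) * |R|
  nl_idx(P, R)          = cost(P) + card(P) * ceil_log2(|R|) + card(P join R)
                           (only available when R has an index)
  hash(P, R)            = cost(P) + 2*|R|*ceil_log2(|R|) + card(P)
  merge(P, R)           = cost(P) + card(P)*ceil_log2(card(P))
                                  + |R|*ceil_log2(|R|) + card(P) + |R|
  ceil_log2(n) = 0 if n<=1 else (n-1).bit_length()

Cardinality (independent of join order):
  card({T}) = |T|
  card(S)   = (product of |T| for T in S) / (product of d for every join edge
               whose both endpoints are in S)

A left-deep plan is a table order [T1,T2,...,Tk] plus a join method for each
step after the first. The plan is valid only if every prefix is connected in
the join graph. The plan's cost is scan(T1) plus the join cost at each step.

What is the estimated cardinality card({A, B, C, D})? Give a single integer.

Tables in S: A(80), B(120), C(80), D(400)
Edges inside S: D-C(d=4), C-B(d=8), C-A(d=20)
numerator = 80 * 120 * 80 * 400 = 307200000
denominator = 4 * 8 * 20 = 640
card(S) = 307200000 / 640 = 480000

480000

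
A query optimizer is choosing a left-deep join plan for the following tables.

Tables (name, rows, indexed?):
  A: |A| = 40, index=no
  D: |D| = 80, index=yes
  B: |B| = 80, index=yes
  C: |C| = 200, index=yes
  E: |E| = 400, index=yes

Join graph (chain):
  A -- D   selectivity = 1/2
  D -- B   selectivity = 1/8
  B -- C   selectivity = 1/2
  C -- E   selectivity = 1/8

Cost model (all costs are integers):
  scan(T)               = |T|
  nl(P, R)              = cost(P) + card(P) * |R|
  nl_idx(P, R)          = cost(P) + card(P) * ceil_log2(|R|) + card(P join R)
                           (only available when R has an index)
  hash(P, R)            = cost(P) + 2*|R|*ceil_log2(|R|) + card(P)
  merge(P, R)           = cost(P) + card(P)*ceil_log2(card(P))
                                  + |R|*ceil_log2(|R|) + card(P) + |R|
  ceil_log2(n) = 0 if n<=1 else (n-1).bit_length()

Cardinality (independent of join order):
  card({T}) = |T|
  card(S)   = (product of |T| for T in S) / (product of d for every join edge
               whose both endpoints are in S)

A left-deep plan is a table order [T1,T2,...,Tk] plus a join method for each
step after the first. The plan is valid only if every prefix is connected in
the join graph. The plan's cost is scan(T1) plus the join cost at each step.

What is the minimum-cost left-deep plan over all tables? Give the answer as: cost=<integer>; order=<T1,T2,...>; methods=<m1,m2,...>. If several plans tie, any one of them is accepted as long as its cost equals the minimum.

cost=1628960; order=B,D,A,C,E; methods=hash,hash,hash,hash

Selinger DP (subsets sized 1..n):
  {A}: scan cost=40, card=40
  {D}: scan cost=80, card=80
  {B}: scan cost=80, card=80
  {C}: scan cost=200, card=200
  {E}: scan cost=400, card=400
  {AD}: card=1600; try (A,hash)→640, (D,merge)→960, (A,merge)→1000, (D,hash)→1200, (D,nl_idx)→1920, (D,nl)→3240 …(+1); best=640 via (A,hash)
  {BD}: card=800; try (D,hash)→1280, (B,hash)→1280, (D,merge)→1360, (B,merge)→1360, (D,nl_idx)→1440, (B,nl_idx)→1440 …(+2); best=1280 via (D,hash)
  {BC}: card=8000; try (B,hash)→1520, (C,merge)→2520, (B,merge)→2640, (C,hash)→3360, (C,nl_idx)→8720, (B,nl_idx)→9600 …(+2); best=1520 via (B,hash)
  {CE}: card=10000; try (C,hash)→4000, (E,merge)→6000, (C,merge)→6200, (E,hash)→7600, (E,nl_idx)→12000, (C,nl_idx)→13600 …(+2); best=4000 via (C,hash)
  {ABD}: card=16000; try (A,hash)→2560, (B,hash)→3360, (A,merge)→10360, (B,merge)→20480, (B,nl_idx)→27840, (A,nl)→33280 …(+1); best=2560 via (A,hash)
  {BCD}: card=80000; try (C,hash)→5280, (D,hash)→10640, (C,merge)→11880, (C,nl_idx)→87680, (D,merge)→114160, (D,nl_idx)→137520 …(+2); best=5280 via (C,hash)
  {BCE}: card=400000; try (B,hash)→15120, (E,hash)→16720, (E,merge)→117520, (B,merge)→154640, (E,nl_idx)→473520, (B,nl_idx)→474000 …(+2); best=15120 via (B,hash)
  {ABCD}: card=1600000; try (C,hash)→21760, (A,hash)→85760, (C,merge)→244360, (A,merge)→1445560, (C,nl_idx)→1730560, (C,nl)→3202560 …(+1); best=21760 via (C,hash)
  {BCDE}: card=4000000; try (E,hash)→92480, (D,hash)→416240, (E,merge)→1449280, (E,nl_idx)→4725280, (D,nl_idx)→6815120, (D,merge)→8015760 …(+2); best=92480 via (E,hash)
  {ABCDE}: card=80000000; try (E,hash)→1628960, (A,hash)→4092960, (E,merge)→35225760, (A,merge)→92092760, (E,nl_idx)→94421760, (A,nl)→160092480 …(+1); best=1628960 via (E,hash)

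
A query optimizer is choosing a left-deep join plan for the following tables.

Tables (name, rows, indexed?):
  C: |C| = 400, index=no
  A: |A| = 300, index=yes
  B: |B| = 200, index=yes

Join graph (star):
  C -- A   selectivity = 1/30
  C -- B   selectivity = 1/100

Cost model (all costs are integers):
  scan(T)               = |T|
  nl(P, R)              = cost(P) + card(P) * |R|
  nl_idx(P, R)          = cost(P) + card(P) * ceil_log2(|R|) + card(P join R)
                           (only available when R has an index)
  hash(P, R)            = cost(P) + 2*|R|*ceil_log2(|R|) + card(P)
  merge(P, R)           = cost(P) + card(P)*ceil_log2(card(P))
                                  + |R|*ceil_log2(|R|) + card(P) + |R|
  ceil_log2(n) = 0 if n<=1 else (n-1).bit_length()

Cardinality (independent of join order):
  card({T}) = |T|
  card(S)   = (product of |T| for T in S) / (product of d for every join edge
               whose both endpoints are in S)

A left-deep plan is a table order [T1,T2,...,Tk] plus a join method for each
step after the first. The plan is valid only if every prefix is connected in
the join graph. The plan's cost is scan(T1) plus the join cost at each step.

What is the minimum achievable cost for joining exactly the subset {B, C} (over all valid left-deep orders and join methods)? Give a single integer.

4000

Selinger DP over subsets of {B,C}:
  {C}: scan cost=400, card=400
  {B}: scan cost=200, card=200
  {BC}: card=800; try (B,hash)→4000, (B,nl_idx)→4400, (C,merge)→6000, (B,merge)→6200, (C,hash)→7600, (C,nl)→80200 …(+1); best=4000 via (B,hash)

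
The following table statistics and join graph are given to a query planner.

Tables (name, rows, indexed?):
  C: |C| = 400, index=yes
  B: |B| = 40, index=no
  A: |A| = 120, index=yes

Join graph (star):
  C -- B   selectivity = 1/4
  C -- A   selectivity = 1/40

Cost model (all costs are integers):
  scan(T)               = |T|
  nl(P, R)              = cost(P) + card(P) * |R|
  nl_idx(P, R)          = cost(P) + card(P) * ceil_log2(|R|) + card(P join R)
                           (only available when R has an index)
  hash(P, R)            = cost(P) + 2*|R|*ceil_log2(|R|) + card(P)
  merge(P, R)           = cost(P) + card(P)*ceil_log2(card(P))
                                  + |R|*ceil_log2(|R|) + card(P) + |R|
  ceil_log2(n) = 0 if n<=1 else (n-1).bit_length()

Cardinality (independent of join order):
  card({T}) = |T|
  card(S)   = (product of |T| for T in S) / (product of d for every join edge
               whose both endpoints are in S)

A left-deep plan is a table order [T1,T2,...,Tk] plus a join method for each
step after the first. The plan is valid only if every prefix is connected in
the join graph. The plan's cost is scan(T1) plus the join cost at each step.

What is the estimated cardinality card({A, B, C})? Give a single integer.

12000

Tables in S: A(120), B(40), C(400)
Edges inside S: C-B(d=4), C-A(d=40)
numerator = 120 * 40 * 400 = 1920000
denominator = 4 * 40 = 160
card(S) = 1920000 / 160 = 12000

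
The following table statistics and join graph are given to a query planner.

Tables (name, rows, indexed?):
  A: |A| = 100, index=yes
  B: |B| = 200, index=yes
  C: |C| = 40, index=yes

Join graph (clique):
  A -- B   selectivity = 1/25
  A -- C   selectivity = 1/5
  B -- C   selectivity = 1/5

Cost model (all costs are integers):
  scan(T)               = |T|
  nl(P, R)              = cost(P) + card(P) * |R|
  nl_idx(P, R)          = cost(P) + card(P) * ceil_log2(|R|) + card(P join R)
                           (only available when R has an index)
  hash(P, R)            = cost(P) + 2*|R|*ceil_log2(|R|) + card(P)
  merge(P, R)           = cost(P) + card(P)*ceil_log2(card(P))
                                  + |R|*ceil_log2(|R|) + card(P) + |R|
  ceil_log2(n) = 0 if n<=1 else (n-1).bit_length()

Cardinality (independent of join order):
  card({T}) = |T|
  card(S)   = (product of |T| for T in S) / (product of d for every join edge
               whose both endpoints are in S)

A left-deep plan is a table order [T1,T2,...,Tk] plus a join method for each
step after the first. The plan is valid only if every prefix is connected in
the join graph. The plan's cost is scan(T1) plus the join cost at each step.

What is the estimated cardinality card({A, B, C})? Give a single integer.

1280

Tables in S: A(100), B(200), C(40)
Edges inside S: A-B(d=25), A-C(d=5), B-C(d=5)
numerator = 100 * 200 * 40 = 800000
denominator = 25 * 5 * 5 = 625
card(S) = 800000 / 625 = 1280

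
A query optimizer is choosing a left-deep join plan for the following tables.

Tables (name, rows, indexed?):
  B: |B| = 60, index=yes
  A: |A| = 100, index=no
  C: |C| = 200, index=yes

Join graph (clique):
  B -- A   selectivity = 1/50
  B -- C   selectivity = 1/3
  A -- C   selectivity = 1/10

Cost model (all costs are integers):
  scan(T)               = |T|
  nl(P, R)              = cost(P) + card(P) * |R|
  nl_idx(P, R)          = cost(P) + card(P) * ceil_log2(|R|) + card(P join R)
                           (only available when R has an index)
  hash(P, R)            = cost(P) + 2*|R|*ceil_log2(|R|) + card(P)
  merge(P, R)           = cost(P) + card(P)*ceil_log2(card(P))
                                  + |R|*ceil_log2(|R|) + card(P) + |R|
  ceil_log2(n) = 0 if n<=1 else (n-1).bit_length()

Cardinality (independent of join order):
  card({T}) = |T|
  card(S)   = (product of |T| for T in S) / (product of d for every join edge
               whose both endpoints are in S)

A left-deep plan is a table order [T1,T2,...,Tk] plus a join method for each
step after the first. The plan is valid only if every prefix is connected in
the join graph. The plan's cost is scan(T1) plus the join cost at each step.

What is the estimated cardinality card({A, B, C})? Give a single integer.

800

Tables in S: A(100), B(60), C(200)
Edges inside S: B-A(d=50), B-C(d=3), A-C(d=10)
numerator = 100 * 60 * 200 = 1200000
denominator = 50 * 3 * 10 = 1500
card(S) = 1200000 / 1500 = 800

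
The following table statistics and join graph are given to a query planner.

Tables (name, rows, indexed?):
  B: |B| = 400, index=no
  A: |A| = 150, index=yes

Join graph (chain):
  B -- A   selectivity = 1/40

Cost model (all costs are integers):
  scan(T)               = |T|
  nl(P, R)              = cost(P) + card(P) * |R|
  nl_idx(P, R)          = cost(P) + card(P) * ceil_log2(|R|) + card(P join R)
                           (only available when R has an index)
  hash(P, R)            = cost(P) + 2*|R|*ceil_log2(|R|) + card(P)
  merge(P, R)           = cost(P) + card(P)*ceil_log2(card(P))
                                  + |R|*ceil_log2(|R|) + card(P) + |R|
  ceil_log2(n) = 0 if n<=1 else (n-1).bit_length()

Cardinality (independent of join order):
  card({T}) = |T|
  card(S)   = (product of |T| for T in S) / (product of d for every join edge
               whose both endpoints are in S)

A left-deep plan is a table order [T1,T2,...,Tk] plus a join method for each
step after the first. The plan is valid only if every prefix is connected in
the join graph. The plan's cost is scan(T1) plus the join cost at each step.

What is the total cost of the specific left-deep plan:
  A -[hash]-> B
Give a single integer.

7500

step 1: scan A: cost=150, card=150
step 2: join B via hash
    card(P join B) = 150*400/(40) = 1500
    cost = 150 + 2*400*9 + 150 = 7500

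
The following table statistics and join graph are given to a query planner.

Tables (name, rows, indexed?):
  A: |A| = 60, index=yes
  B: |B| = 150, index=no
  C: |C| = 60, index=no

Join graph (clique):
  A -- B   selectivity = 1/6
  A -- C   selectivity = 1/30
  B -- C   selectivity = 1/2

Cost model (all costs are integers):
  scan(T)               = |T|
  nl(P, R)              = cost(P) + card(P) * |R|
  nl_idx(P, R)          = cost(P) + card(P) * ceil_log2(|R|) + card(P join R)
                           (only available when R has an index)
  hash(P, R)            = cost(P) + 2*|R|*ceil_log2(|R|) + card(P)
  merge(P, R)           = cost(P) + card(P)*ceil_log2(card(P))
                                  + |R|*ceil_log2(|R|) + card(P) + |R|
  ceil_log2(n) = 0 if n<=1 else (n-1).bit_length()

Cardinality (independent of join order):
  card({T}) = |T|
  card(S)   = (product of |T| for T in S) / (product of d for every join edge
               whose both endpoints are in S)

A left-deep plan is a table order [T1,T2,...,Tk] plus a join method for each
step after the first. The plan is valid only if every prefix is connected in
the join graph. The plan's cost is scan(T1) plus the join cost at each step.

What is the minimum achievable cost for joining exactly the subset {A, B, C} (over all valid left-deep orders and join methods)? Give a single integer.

2850

Selinger DP over subsets of {A,B,C}:
  {A}: scan cost=60, card=60
  {B}: scan cost=150, card=150
  {C}: scan cost=60, card=60
  {AB}: card=1500; try (A,hash)→1020, (B,merge)→1830, (A,merge)→1920, (B,hash)→2520, (A,nl_idx)→2550, (B,nl)→9060 …(+1); best=1020 via (A,hash)
  {AC}: card=120; try (A,nl_idx)→540, (C,hash)→840, (A,hash)→840, (C,merge)→900, (A,merge)→900, (C,nl)→3660 …(+1); best=540 via (A,nl_idx)
  {BC}: card=4500; try (C,hash)→1020, (B,merge)→1830, (C,merge)→1920, (B,hash)→2520, (B,nl)→9060, (C,nl)→9150; best=1020 via (C,hash)
  {ABC}: card=1500; try (B,merge)→2850, (B,hash)→3060, (C,hash)→3240, (A,hash)→6240, (B,nl)→18540, (C,merge)→19440 …(+4); best=2850 via (B,merge)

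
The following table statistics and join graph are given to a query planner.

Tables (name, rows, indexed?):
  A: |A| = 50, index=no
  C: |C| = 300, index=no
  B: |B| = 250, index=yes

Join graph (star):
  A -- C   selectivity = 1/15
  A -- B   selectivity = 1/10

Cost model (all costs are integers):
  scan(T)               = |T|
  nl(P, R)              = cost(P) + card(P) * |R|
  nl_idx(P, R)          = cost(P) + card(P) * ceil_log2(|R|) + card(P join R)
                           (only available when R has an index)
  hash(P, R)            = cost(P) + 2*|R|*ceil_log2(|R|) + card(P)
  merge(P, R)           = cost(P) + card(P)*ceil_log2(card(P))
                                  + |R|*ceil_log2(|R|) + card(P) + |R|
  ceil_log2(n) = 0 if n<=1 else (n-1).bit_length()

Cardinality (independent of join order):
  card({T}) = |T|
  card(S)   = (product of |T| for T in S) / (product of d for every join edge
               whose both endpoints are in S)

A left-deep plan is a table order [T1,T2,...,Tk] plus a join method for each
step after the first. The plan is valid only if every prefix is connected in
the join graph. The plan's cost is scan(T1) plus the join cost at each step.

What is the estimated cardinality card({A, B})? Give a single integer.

Tables in S: A(50), B(250)
Edges inside S: A-B(d=10)
numerator = 50 * 250 = 12500
denominator = 10 = 10
card(S) = 12500 / 10 = 1250

1250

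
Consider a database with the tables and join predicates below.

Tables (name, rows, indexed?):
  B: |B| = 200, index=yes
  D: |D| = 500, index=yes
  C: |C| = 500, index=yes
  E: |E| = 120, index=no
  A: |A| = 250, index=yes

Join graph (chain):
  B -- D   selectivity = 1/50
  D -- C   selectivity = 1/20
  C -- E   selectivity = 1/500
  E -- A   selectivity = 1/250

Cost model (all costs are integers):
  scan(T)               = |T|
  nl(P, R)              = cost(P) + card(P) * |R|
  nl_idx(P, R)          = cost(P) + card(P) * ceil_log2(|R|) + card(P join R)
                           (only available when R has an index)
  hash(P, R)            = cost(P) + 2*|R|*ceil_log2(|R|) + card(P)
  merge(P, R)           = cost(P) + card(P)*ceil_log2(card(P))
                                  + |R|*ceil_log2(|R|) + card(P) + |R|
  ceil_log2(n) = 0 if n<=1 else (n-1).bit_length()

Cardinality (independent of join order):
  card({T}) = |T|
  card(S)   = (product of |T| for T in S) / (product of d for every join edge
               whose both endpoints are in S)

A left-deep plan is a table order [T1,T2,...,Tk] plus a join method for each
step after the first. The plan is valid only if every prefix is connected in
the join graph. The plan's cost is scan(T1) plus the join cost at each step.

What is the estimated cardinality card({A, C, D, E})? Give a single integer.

3000

Tables in S: A(250), C(500), D(500), E(120)
Edges inside S: D-C(d=20), C-E(d=500), E-A(d=250)
numerator = 250 * 500 * 500 * 120 = 7500000000
denominator = 20 * 500 * 250 = 2500000
card(S) = 7500000000 / 2500000 = 3000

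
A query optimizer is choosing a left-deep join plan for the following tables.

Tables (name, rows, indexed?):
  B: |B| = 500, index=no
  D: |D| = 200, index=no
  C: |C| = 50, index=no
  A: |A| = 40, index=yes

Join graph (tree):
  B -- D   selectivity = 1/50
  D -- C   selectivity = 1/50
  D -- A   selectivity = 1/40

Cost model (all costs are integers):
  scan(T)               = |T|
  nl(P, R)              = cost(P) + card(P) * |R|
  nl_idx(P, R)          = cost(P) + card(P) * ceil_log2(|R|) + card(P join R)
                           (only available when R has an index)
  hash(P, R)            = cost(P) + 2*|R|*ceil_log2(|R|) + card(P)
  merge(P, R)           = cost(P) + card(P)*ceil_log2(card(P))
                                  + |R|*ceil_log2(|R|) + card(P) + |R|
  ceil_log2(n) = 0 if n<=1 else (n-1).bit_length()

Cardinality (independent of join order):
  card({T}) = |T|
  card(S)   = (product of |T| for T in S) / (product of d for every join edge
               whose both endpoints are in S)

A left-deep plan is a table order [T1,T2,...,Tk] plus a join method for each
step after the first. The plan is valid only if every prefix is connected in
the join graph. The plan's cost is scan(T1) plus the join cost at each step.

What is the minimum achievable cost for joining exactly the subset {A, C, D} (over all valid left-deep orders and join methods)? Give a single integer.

Selinger DP over subsets of {A,C,D}:
  {D}: scan cost=200, card=200
  {C}: scan cost=50, card=50
  {A}: scan cost=40, card=40
  {CD}: card=200; try (C,hash)→1000, (D,merge)→2200, (C,merge)→2350, (D,hash)→3300, (D,nl)→10050, (C,nl)→10200; best=1000 via (C,hash)
  {AD}: card=200; try (A,hash)→880, (A,nl_idx)→1600, (D,merge)→2120, (A,merge)→2280, (D,hash)→3280, (D,nl)→8040 …(+1); best=880 via (A,hash)
  {ACD}: card=200; try (C,hash)→1680, (A,hash)→1680, (A,nl_idx)→2400, (C,merge)→3030, (A,merge)→3080, (A,nl)→9000 …(+1); best=1680 via (C,hash)

1680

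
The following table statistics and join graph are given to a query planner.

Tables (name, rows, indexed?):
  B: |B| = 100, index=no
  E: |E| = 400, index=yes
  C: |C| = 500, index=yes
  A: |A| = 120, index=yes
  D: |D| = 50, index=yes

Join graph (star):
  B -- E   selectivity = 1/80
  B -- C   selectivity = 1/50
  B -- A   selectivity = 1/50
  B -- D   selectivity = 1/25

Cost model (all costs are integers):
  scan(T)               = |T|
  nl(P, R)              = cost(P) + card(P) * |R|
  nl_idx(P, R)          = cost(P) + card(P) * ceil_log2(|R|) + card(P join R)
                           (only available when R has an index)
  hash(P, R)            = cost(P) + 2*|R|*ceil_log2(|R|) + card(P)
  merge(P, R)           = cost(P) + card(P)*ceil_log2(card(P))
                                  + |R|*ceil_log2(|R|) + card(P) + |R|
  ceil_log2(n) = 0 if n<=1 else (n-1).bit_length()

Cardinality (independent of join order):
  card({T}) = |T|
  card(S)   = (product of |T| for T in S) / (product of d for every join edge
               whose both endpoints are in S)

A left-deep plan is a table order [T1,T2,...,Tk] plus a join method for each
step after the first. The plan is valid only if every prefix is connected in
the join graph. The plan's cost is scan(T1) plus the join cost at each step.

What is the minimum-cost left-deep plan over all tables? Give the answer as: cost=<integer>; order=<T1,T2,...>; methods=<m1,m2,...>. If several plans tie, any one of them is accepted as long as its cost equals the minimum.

cost=16680; order=B,E,D,A,C; methods=nl_idx,hash,hash,hash

Selinger DP (subsets sized 1..n):
  {B}: scan cost=100, card=100
  {E}: scan cost=400, card=400
  {C}: scan cost=500, card=500
  {A}: scan cost=120, card=120
  {D}: scan cost=50, card=50
  {BE}: card=500; try (E,nl_idx)→1500, (B,hash)→2200, (E,merge)→4900, (B,merge)→5200, (E,hash)→7400, (E,nl)→40100 …(+1); best=1500 via (E,nl_idx)
  {BC}: card=1000; try (C,nl_idx)→2000, (B,hash)→2400, (C,merge)→5900, (B,merge)→6300, (C,hash)→9200, (C,nl)→50100 …(+1); best=2000 via (C,nl_idx)
  {AB}: card=240; try (A,nl_idx)→1040, (B,hash)→1640, (A,merge)→1860, (B,merge)→1880, (A,hash)→1880, (A,nl)→12100 …(+1); best=1040 via (A,nl_idx)
  {BD}: card=200; try (D,hash)→800, (D,nl_idx)→900, (B,merge)→1200, (D,merge)→1250, (B,hash)→1500, (B,nl)→5050 …(+1); best=800 via (D,hash)
  {BCE}: card=5000; try (E,hash)→10200, (C,hash)→11000, (C,nl_idx)→11000, (C,merge)→11500, (E,nl_idx)→16000, (E,merge)→17000 …(+2); best=10200 via (E,hash)
  {ABE}: card=1200; try (A,hash)→3680, (E,nl_idx)→4400, (A,nl_idx)→6200, (E,merge)→7200, (A,merge)→7460, (E,hash)→8480 …(+2); best=3680 via (A,hash)
  {BDE}: card=1000; try (D,hash)→2600, (E,nl_idx)→3600, (D,nl_idx)→5500, (E,merge)→6600, (D,merge)→6850, (E,hash)→8200 …(+2); best=2600 via (D,hash)
  {ABC}: card=2400; try (A,hash)→4680, (C,nl_idx)→5600, (C,merge)→8200, (C,hash)→10280, (A,nl_idx)→11400, (A,merge)→13960 …(+2); best=4680 via (A,hash)
  {BCD}: card=2000; try (D,hash)→3600, (C,nl_idx)→4600, (C,merge)→7600, (D,nl_idx)→10000, (C,hash)→10000, (D,merge)→13350 …(+2); best=3600 via (D,hash)
  {ABD}: card=480; try (D,hash)→1880, (A,hash)→2680, (A,nl_idx)→2680, (D,nl_idx)→2960, (D,merge)→3550, (A,merge)→3560 …(+2); best=1880 via (D,hash)
  {ABCE}: card=12000; try (C,hash)→13880, (E,hash)→14280, (A,hash)→16880, (C,merge)→23080, (C,nl_idx)→26480, (E,nl_idx)→38280 …(+6); best=13880 via (C,hash)
  {BCDE}: card=10000; try (C,hash)→12600, (E,hash)→12800, (D,hash)→15800, (C,merge)→18600, (C,nl_idx)→21600, (E,merge)→31600 …(+6); best=12600 via (C,hash)
  {ABDE}: card=2400; try (A,hash)→5280, (D,hash)→5480, (E,nl_idx)→8600, (E,hash)→9560, (E,merge)→10680, (A,nl_idx)→12000 …(+6); best=5280 via (A,hash)
  {ABCD}: card=4800; try (A,hash)→7280, (D,hash)→7680, (C,nl_idx)→11000, (C,hash)→11360, (C,merge)→11680, (A,nl_idx)→22400 …(+6); best=7280 via (A,hash)
  {ABCDE}: card=24000; try (C,hash)→16680, (E,hash)→19280, (A,hash)→24280, (D,hash)→26480, (C,merge)→41480, (C,nl_idx)→50880 …(+10); best=16680 via (C,hash)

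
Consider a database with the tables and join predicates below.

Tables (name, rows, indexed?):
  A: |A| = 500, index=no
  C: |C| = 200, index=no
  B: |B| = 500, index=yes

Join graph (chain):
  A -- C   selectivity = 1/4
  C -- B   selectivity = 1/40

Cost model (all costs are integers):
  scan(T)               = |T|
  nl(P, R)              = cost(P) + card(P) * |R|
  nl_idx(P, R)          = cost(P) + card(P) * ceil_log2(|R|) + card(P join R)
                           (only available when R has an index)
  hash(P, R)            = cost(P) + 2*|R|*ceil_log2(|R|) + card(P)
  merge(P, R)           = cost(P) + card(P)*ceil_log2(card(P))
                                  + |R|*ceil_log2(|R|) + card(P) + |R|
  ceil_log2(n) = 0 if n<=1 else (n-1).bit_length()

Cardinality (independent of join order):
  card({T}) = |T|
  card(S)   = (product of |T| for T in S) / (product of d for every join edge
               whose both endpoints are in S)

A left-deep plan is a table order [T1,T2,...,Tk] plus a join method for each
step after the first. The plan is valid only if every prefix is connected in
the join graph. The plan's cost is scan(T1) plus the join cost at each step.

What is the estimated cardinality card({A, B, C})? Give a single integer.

Tables in S: A(500), B(500), C(200)
Edges inside S: A-C(d=4), C-B(d=40)
numerator = 500 * 500 * 200 = 50000000
denominator = 4 * 40 = 160
card(S) = 50000000 / 160 = 312500

312500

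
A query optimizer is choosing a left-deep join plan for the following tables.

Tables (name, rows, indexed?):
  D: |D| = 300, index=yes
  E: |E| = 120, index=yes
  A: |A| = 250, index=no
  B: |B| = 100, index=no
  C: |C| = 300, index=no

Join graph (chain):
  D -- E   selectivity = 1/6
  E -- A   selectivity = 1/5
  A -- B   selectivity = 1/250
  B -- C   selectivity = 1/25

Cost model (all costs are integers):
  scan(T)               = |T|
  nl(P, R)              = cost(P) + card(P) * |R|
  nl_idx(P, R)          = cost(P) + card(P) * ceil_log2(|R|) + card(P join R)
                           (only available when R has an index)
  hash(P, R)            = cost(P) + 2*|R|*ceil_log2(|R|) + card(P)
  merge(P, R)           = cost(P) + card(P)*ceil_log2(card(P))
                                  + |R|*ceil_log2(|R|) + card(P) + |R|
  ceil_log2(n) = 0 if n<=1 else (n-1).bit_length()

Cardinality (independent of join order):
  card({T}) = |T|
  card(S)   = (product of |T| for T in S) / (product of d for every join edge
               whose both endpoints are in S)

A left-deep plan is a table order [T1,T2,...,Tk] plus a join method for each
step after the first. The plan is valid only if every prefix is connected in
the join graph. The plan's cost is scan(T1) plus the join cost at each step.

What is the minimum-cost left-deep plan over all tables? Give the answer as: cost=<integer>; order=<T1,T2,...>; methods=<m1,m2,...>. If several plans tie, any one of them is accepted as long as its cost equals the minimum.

cost=42780; order=A,B,C,E,D; methods=hash,merge,hash,hash

Selinger DP (subsets sized 1..n):
  {D}: scan cost=300, card=300
  {E}: scan cost=120, card=120
  {A}: scan cost=250, card=250
  {B}: scan cost=100, card=100
  {C}: scan cost=300, card=300
  {DE}: card=6000; try (E,hash)→2280, (D,merge)→4080, (E,merge)→4260, (D,hash)→5640, (D,nl_idx)→7200, (E,nl_idx)→8400 …(+2); best=2280 via (E,hash)
  {AE}: card=6000; try (E,hash)→2180, (A,merge)→3330, (E,merge)→3460, (A,hash)→4240, (E,nl_idx)→8000, (A,nl)→30120 …(+1); best=2180 via (E,hash)
  {AB}: card=100; try (B,hash)→1900, (A,merge)→3150, (B,merge)→3300, (A,hash)→4200, (A,nl)→25100, (B,nl)→25250; best=1900 via (B,hash)
  {BC}: card=1200; try (B,hash)→2000, (C,merge)→3900, (B,merge)→4100, (C,hash)→5600, (C,nl)→30100, (B,nl)→30300; best=2000 via (B,hash)
  {ADE}: card=300000; try (A,hash)→12280, (D,hash)→13580, (A,merge)→88530, (D,merge)→89180, (D,nl_idx)→356180, (A,nl)→1502280 …(+1); best=12280 via (A,hash)
  {ABE}: card=2400; try (E,merge)→3660, (E,hash)→3680, (E,nl_idx)→5000, (B,hash)→9580, (E,nl)→13900, (B,merge)→86980 …(+1); best=3660 via (E,merge)
  {ABC}: card=1200; try (C,merge)→5700, (A,hash)→7200, (C,hash)→7400, (A,merge)→18650, (C,nl)→31900, (A,nl)→302000; best=5700 via (C,merge)
  {ABDE}: card=120000; try (D,hash)→11460, (D,merge)→37860, (D,nl_idx)→145260, (B,hash)→313680, (D,nl)→723660, (B,merge)→6013080 …(+1); best=11460 via (D,hash)
  {ABCE}: card=28800; try (E,hash)→8580, (C,hash)→11460, (E,merge)→21060, (C,merge)→37860, (E,nl_idx)→42900, (E,nl)→149700 …(+1); best=8580 via (E,hash)
  {ABCDE}: card=1440000; try (D,hash)→42780, (C,hash)→136860, (D,merge)→472380, (D,nl_idx)→1707780, (C,merge)→2174460, (D,nl)→8648580 …(+1); best=42780 via (D,hash)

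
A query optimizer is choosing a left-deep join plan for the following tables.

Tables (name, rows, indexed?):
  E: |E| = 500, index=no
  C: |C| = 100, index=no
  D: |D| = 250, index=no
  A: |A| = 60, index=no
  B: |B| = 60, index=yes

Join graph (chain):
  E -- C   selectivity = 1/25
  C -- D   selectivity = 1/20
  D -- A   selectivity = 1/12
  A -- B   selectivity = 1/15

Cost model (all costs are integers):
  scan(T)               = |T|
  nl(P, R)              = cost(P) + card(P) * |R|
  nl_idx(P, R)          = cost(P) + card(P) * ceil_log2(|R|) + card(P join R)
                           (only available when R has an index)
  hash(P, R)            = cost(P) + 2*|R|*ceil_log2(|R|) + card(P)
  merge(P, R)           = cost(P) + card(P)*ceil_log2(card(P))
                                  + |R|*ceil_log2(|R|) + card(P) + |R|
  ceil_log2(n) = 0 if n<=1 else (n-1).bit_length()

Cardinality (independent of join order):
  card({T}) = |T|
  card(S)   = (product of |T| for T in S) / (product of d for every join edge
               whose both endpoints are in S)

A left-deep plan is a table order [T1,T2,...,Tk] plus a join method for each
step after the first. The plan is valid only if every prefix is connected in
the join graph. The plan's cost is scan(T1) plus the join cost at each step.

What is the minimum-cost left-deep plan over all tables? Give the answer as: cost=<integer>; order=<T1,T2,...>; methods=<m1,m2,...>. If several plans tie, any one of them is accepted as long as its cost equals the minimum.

cost=43590; order=D,A,B,C,E; methods=hash,hash,hash,hash

Selinger DP (subsets sized 1..n):
  {E}: scan cost=500, card=500
  {C}: scan cost=100, card=100
  {D}: scan cost=250, card=250
  {A}: scan cost=60, card=60
  {B}: scan cost=60, card=60
  {CE}: card=2000; try (C,hash)→2400, (E,merge)→5900, (C,merge)→6300, (E,hash)→9200, (E,nl)→50100, (C,nl)→50500; best=2400 via (C,hash)
  {CD}: card=1250; try (C,hash)→1900, (D,merge)→3150, (C,merge)→3300, (D,hash)→4200, (D,nl)→25100, (C,nl)→25250; best=1900 via (C,hash)
  {AD}: card=1250; try (A,hash)→1220, (D,merge)→2730, (A,merge)→2920, (D,hash)→4120, (D,nl)→15060, (A,nl)→15250; best=1220 via (A,hash)
  {AB}: card=240; try (B,nl_idx)→660, (B,hash)→840, (A,hash)→840, (B,merge)→900, (A,merge)→900, (B,nl)→3660 …(+1); best=660 via (B,nl_idx)
  {CDE}: card=25000; try (D,hash)→8400, (E,hash)→12150, (E,merge)→21900, (D,merge)→28650, (D,nl)→502400, (E,nl)→626900; best=8400 via (D,hash)
  {ACD}: card=6250; try (C,hash)→3870, (A,hash)→3870, (C,merge)→17020, (A,merge)→17320, (A,nl)→76900, (C,nl)→126220; best=3870 via (C,hash)
  {ABD}: card=5000; try (B,hash)→3190, (D,hash)→4900, (D,merge)→5070, (B,nl_idx)→13720, (B,merge)→16640, (D,nl)→60660 …(+1); best=3190 via (B,hash)
  {ACDE}: card=125000; try (E,hash)→19120, (A,hash)→34120, (E,merge)→96370, (A,merge)→408820, (A,nl)→1508400, (E,nl)→3128870; best=19120 via (E,hash)
  {ABCD}: card=25000; try (C,hash)→9590, (B,hash)→10840, (B,nl_idx)→66370, (C,merge)→73990, (B,merge)→91790, (B,nl)→378870 …(+1); best=9590 via (C,hash)
  {ABCDE}: card=500000; try (E,hash)→43590, (B,hash)→144840, (E,merge)→414590, (B,nl_idx)→1269120, (B,merge)→2269540, (B,nl)→7519120 …(+1); best=43590 via (E,hash)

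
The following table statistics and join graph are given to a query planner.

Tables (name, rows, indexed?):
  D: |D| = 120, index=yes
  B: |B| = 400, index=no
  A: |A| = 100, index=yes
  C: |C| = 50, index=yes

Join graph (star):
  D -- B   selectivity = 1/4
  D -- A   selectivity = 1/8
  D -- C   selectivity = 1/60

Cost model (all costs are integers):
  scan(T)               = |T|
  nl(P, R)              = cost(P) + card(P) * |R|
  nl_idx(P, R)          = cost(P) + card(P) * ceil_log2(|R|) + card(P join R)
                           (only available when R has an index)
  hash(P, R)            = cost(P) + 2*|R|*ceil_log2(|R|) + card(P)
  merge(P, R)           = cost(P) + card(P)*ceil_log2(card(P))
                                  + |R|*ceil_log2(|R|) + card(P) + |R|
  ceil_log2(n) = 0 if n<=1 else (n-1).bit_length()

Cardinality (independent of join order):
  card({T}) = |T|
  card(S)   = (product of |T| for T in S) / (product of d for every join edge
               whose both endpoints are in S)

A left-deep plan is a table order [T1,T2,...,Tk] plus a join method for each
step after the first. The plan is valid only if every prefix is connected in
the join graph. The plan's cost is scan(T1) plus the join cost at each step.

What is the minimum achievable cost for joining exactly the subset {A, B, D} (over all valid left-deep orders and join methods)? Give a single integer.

Selinger DP over subsets of {A,B,D}:
  {D}: scan cost=120, card=120
  {B}: scan cost=400, card=400
  {A}: scan cost=100, card=100
  {BD}: card=12000; try (D,hash)→2480, (B,merge)→5080, (D,merge)→5360, (B,hash)→7440, (D,nl_idx)→15200, (B,nl)→48120 …(+1); best=2480 via (D,hash)
  {AD}: card=1500; try (A,hash)→1640, (D,merge)→1860, (D,hash)→1880, (A,merge)→1880, (D,nl_idx)→2300, (A,nl_idx)→2460 …(+2); best=1640 via (A,hash)
  {ABD}: card=150000; try (B,hash)→10340, (A,hash)→15880, (B,merge)→23640, (A,merge)→183280, (A,nl_idx)→236480, (B,nl)→601640 …(+1); best=10340 via (B,hash)

10340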